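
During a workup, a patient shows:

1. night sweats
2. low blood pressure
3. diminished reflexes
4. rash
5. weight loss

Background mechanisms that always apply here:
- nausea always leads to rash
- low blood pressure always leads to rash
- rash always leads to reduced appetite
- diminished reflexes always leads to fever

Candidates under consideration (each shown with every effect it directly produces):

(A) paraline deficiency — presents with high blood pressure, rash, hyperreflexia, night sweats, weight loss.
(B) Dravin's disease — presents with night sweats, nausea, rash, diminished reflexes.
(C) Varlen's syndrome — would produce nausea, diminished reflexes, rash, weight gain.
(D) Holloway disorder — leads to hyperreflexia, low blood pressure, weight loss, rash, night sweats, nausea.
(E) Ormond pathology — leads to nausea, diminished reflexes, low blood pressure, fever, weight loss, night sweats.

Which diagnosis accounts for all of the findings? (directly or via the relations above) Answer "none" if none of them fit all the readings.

E

For each candidate, compare predicted effects to what was observed:
(A) paraline deficiency — fails on low blood pressure, diminished reflexes (predicts high blood pressure, not low blood pressure; predicts hyperreflexia, not diminished reflexes)
(B) Dravin's disease — night sweats ✓; low blood pressure ✗; diminished reflexes ✓; rash ✓; weight loss ✗
(C) Varlen's syndrome — fails on night sweats, low blood pressure, weight loss (predicts weight gain, not weight loss)
(D) Holloway disorder — night sweats ✓; low blood pressure ✓; diminished reflexes ✗; rash ✓; weight loss ✓
(E) Ormond pathology — accounts for every observation (rash by nausea → rash)
Only (E) is consistent with every observation.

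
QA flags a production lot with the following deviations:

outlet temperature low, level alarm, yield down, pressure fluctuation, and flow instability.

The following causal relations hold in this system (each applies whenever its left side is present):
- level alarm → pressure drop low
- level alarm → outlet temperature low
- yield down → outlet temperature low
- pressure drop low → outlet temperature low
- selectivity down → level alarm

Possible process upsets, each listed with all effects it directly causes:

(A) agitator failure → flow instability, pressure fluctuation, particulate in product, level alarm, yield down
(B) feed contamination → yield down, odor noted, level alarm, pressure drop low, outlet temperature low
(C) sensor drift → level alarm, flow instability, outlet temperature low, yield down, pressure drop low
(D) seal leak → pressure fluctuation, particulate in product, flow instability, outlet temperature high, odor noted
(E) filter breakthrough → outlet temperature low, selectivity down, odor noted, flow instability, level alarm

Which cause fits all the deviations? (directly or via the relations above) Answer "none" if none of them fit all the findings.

Checking each candidate against the observations:
(A) agitator failure — outlet temperature low yes (through level alarm → outlet temperature low); level alarm yes; yield down yes; pressure fluctuation yes; flow instability yes
(B) feed contamination — does not account for pressure fluctuation, flow instability
(C) sensor drift — does not account for pressure fluctuation
(D) seal leak — outlet temperature low NO; level alarm NO; yield down NO; pressure fluctuation yes; flow instability yes
(E) filter breakthrough — outlet temperature low yes; level alarm yes; yield down NO; pressure fluctuation NO; flow instability yes
(A) is the only candidate with no mismatches.

A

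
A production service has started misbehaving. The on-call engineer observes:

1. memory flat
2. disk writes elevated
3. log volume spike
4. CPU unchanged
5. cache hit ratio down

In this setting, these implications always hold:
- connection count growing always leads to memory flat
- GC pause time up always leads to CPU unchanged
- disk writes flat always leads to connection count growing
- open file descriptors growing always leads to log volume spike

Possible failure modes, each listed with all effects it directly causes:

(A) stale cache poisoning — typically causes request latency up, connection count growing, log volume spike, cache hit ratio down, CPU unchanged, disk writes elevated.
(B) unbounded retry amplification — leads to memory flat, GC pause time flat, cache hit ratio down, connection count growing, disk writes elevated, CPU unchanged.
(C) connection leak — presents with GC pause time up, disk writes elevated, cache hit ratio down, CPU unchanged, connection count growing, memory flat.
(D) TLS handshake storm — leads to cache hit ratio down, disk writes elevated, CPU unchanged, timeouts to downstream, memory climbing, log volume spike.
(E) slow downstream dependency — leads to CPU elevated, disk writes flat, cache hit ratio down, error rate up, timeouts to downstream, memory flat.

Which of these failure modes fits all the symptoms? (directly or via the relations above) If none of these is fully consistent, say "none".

Checking each candidate against the observations:
(A) stale cache poisoning — memory flat match (through connection count growing → memory flat); disk writes elevated match; log volume spike match; CPU unchanged match; cache hit ratio down match
(B) unbounded retry amplification — memory flat match; disk writes elevated match; log volume spike miss; CPU unchanged match; cache hit ratio down match
(C) connection leak — does not account for log volume spike
(D) TLS handshake storm — fails on memory flat (predicts memory climbing, not memory flat)
(E) slow downstream dependency — fails on disk writes elevated, log volume spike, CPU unchanged (predicts disk writes flat, not disk writes elevated; predicts CPU elevated, not CPU unchanged)
Only (A) is consistent with every observation.

A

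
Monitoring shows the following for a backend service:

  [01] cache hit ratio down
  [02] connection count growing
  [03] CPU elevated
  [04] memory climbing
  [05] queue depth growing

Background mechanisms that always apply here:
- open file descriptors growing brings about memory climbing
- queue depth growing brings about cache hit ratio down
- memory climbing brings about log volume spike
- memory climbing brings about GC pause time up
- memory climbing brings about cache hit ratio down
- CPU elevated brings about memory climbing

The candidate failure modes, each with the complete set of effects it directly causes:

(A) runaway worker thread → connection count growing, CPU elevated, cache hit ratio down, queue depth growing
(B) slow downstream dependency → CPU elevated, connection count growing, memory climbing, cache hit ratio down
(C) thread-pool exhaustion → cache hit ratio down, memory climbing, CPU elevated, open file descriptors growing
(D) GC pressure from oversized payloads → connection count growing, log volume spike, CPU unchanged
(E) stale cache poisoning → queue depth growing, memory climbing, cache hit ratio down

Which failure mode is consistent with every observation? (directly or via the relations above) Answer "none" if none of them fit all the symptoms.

For each candidate, compare predicted effects to what was observed:
(A) runaway worker thread — cache hit ratio down +; connection count growing +; CPU elevated +; memory climbing + (via CPU elevated → memory climbing); queue depth growing +
(B) slow downstream dependency — cache hit ratio down +; connection count growing +; CPU elevated +; memory climbing +; queue depth growing -
(C) thread-pool exhaustion — does not account for connection count growing, queue depth growing
(D) GC pressure from oversized payloads — cache hit ratio down -; connection count growing +; CPU elevated -; memory climbing -; queue depth growing -
(E) stale cache poisoning — does not account for connection count growing, CPU elevated
Only (A) is consistent with every observation.

A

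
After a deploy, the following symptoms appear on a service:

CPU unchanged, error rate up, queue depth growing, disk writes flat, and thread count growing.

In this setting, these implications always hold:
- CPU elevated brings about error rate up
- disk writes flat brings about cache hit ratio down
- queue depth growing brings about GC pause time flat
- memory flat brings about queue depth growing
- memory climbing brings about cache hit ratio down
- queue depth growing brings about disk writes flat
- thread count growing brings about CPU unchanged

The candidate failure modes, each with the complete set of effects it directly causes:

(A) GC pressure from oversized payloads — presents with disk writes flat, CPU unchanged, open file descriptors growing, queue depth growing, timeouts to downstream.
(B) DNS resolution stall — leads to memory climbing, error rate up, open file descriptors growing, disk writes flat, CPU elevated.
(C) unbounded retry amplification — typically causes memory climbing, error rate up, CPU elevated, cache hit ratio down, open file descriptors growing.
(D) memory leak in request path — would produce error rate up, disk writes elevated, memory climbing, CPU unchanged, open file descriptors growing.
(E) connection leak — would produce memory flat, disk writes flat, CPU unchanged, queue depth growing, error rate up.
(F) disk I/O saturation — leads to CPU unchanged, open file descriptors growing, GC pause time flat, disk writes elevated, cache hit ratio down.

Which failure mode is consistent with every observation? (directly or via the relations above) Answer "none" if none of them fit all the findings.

Checking each candidate against the observations:
(A) GC pressure from oversized payloads — CPU unchanged match; error rate up miss; queue depth growing match; disk writes flat match; thread count growing miss
(B) DNS resolution stall — fails on CPU unchanged, queue depth growing, thread count growing (predicts CPU elevated, not CPU unchanged)
(C) unbounded retry amplification — CPU unchanged miss; error rate up match; queue depth growing miss; disk writes flat miss; thread count growing miss
(D) memory leak in request path — CPU unchanged match; error rate up match; queue depth growing miss; disk writes flat miss; thread count growing miss
(E) connection leak — CPU unchanged match; error rate up match; queue depth growing match; disk writes flat match; thread count growing miss
(F) disk I/O saturation — fails on error rate up, queue depth growing, disk writes flat, thread count growing (predicts disk writes elevated, not disk writes flat)
No candidate is consistent with all observations.

none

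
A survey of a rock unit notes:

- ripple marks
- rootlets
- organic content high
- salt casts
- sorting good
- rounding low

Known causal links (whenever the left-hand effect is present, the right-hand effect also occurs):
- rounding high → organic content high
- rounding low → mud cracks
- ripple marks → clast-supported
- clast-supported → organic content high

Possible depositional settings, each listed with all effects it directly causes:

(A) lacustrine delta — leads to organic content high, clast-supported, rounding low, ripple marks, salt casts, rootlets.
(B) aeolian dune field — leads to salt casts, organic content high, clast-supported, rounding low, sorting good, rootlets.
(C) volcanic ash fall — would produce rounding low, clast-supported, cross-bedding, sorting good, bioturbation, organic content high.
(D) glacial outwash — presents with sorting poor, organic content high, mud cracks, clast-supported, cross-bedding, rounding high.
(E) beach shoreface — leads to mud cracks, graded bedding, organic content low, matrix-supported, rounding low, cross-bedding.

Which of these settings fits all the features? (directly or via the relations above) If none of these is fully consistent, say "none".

none

Checking each candidate against the observations:
(A) lacustrine delta — ripple marks +; rootlets +; organic content high +; salt casts +; sorting good -; rounding low +
(B) aeolian dune field — ripple marks -; rootlets +; organic content high +; salt casts +; sorting good +; rounding low +
(C) volcanic ash fall — does not account for ripple marks, rootlets, salt casts
(D) glacial outwash — fails on ripple marks, rootlets, salt casts, sorting good, rounding low (predicts sorting poor, not sorting good; predicts rounding high, not rounding low)
(E) beach shoreface — fails on ripple marks, rootlets, organic content high, salt casts, sorting good (predicts organic content low, not organic content high)
Every candidate fails on at least one observation.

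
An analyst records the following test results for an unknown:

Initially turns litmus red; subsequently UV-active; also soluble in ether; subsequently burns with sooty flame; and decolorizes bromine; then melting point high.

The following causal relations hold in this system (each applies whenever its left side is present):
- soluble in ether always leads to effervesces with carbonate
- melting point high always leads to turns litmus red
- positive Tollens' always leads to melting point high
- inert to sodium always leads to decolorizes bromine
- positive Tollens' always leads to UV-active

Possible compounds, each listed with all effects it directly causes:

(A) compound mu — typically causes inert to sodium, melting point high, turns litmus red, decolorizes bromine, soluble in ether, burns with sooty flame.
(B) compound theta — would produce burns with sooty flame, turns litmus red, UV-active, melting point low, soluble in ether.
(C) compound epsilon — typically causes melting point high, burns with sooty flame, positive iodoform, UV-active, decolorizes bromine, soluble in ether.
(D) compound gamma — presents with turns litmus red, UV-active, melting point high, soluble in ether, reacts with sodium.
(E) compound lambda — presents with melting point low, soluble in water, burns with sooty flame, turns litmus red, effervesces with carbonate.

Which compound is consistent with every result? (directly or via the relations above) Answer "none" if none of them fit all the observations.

C

Testing each hypothesis:
(A) compound mu — does not account for UV-active
(B) compound theta — fails on decolorizes bromine, melting point high (predicts melting point low, not melting point high)
(C) compound epsilon — turns litmus red yes (through melting point high → turns litmus red); UV-active yes; soluble in ether yes; burns with sooty flame yes; decolorizes bromine yes; melting point high yes
(D) compound gamma — does not account for burns with sooty flame, decolorizes bromine
(E) compound lambda — fails on UV-active, soluble in ether, decolorizes bromine, melting point high (predicts melting point low, not melting point high)
(C) alone accounts for all the evidence.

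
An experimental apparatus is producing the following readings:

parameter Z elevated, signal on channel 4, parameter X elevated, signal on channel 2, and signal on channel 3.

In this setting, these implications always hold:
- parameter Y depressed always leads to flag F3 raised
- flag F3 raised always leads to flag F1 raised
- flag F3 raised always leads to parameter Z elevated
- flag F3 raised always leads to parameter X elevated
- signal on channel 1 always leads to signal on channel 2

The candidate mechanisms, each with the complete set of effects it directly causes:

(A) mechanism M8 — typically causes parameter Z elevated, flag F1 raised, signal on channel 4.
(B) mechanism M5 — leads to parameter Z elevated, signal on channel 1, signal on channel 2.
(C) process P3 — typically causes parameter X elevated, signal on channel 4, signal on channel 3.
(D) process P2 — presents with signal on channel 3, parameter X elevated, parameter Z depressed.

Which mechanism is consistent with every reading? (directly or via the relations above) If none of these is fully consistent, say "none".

none

For each candidate, compare predicted effects to what was observed:
(A) mechanism M8 — does not account for parameter X elevated, signal on channel 2, signal on channel 3
(B) mechanism M5 — parameter Z elevated match; signal on channel 4 miss; parameter X elevated miss; signal on channel 2 match; signal on channel 3 miss
(C) process P3 — does not account for parameter Z elevated, signal on channel 2
(D) process P2 — parameter Z elevated miss; signal on channel 4 miss; parameter X elevated match; signal on channel 2 miss; signal on channel 3 match
No candidate is consistent with all observations.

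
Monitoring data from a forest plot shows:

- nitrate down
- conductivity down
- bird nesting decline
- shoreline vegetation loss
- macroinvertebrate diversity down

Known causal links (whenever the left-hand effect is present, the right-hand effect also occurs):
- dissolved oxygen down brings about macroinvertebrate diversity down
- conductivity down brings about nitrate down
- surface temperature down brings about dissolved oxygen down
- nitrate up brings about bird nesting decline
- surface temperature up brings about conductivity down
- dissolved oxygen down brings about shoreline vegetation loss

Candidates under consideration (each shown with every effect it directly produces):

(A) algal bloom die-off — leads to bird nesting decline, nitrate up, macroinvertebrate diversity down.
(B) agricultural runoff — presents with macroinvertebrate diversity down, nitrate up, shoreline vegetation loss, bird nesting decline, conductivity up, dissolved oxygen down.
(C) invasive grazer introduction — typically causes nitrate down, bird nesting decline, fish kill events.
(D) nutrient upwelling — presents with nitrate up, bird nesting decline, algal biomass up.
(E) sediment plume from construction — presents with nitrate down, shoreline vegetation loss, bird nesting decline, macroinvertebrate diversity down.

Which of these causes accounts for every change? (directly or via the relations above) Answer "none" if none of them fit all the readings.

Checking each candidate against the observations:
(A) algal bloom die-off — nitrate down -; conductivity down -; bird nesting decline +; shoreline vegetation loss -; macroinvertebrate diversity down +
(B) agricultural runoff — fails on nitrate down, conductivity down (predicts nitrate up, not nitrate down; predicts conductivity up, not conductivity down)
(C) invasive grazer introduction — nitrate down +; conductivity down -; bird nesting decline +; shoreline vegetation loss -; macroinvertebrate diversity down -
(D) nutrient upwelling — fails on nitrate down, conductivity down, shoreline vegetation loss, macroinvertebrate diversity down (predicts nitrate up, not nitrate down)
(E) sediment plume from construction — nitrate down +; conductivity down -; bird nesting decline +; shoreline vegetation loss +; macroinvertebrate diversity down +
No candidate is consistent with all observations.

none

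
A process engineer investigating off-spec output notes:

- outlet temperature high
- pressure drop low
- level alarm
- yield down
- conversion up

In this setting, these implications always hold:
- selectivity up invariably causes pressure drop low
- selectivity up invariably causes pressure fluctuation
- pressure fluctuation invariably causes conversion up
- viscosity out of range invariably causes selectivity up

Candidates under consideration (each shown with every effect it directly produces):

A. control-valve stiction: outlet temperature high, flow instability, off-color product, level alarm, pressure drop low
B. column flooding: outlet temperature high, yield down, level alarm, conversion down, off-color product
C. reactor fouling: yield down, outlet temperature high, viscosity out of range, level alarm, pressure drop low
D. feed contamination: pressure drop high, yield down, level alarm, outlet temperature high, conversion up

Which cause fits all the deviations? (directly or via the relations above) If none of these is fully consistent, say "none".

Testing each hypothesis:
(A) control-valve stiction — does not account for yield down, conversion up
(B) column flooding — fails on pressure drop low, conversion up (predicts conversion down, not conversion up)
(C) reactor fouling — accounts for every observation (conversion up via viscosity out of range → selectivity up → pressure fluctuation → conversion up)
(D) feed contamination — outlet temperature high +; pressure drop low -; level alarm +; yield down +; conversion up +
(C) alone accounts for all the evidence.

C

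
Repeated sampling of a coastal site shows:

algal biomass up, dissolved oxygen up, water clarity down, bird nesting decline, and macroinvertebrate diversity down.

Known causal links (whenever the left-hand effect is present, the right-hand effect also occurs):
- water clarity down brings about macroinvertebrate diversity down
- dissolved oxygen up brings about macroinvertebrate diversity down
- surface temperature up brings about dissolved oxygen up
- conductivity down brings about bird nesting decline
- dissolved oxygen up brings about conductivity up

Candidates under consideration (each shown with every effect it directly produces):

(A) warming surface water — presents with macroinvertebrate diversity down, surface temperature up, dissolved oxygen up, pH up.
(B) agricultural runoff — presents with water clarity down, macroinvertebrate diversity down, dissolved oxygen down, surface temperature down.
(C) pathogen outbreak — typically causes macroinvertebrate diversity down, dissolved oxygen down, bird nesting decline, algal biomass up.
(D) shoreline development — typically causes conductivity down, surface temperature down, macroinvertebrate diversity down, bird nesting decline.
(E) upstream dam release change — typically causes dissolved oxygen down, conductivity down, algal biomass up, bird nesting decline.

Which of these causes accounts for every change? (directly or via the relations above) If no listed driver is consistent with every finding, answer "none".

none

Per-candidate check:
(A) warming surface water — does not account for algal biomass up, water clarity down, bird nesting decline
(B) agricultural runoff — fails on algal biomass up, dissolved oxygen up, bird nesting decline (predicts dissolved oxygen down, not dissolved oxygen up)
(C) pathogen outbreak — algal biomass up +; dissolved oxygen up -; water clarity down -; bird nesting decline +; macroinvertebrate diversity down +
(D) shoreline development — algal biomass up -; dissolved oxygen up -; water clarity down -; bird nesting decline +; macroinvertebrate diversity down +
(E) upstream dam release change — fails on dissolved oxygen up, water clarity down, macroinvertebrate diversity down (predicts dissolved oxygen down, not dissolved oxygen up)
None of the listed candidates fits everything.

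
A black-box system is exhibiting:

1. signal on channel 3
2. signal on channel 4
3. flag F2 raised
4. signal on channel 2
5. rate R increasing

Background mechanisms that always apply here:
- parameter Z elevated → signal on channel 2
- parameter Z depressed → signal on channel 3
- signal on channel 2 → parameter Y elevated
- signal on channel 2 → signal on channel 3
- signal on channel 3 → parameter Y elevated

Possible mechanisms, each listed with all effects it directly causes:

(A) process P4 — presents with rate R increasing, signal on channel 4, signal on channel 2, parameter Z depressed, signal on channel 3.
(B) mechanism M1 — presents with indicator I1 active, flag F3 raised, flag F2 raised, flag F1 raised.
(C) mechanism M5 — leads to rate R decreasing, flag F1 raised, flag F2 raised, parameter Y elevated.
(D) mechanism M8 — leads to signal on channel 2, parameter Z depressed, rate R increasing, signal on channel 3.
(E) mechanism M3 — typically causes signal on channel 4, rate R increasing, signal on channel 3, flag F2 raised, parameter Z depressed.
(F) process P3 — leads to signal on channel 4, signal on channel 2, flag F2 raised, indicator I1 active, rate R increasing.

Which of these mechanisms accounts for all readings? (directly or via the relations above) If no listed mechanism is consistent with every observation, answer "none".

Checking each candidate against the observations:
(A) process P4 — does not account for flag F2 raised
(B) mechanism M1 — does not account for signal on channel 3, signal on channel 4, signal on channel 2, rate R increasing
(C) mechanism M5 — signal on channel 3 NO; signal on channel 4 NO; flag F2 raised yes; signal on channel 2 NO; rate R increasing NO
(D) mechanism M8 — does not account for signal on channel 4, flag F2 raised
(E) mechanism M3 — signal on channel 3 yes; signal on channel 4 yes; flag F2 raised yes; signal on channel 2 NO; rate R increasing yes
(F) process P3 — signal on channel 3 yes (through signal on channel 2 → signal on channel 3); signal on channel 4 yes; flag F2 raised yes; signal on channel 2 yes; rate R increasing yes
Only (F) is consistent with every observation.

F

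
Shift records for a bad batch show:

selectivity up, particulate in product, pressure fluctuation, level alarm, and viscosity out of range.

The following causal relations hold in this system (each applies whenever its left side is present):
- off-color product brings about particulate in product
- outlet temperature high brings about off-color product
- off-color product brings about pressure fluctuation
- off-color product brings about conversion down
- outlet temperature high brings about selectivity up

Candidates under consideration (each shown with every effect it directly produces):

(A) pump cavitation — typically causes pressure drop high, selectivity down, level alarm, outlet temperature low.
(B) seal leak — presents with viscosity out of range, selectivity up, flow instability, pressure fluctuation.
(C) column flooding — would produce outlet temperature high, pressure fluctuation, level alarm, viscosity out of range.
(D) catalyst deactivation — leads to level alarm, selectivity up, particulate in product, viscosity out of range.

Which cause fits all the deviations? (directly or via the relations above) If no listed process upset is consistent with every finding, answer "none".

C

Testing each hypothesis:
(A) pump cavitation — selectivity up -; particulate in product -; pressure fluctuation -; level alarm +; viscosity out of range -
(B) seal leak — selectivity up +; particulate in product -; pressure fluctuation +; level alarm -; viscosity out of range +
(C) column flooding — selectivity up + (by outlet temperature high → selectivity up); particulate in product + (by outlet temperature high → off-color product → particulate in product); pressure fluctuation +; level alarm +; viscosity out of range +
(D) catalyst deactivation — does not account for pressure fluctuation
(C) alone accounts for all the evidence.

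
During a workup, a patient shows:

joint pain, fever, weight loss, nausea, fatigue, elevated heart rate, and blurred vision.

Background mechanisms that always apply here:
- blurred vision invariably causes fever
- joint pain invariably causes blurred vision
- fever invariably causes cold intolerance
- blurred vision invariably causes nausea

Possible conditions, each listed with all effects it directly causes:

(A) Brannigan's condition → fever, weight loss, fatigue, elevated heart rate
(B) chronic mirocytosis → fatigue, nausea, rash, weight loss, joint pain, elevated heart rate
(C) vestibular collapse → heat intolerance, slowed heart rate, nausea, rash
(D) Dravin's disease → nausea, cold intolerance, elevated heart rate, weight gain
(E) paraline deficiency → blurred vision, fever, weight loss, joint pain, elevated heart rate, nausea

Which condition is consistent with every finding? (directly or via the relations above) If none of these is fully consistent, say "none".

B

Per-candidate check:
(A) Brannigan's condition — joint pain miss; fever match; weight loss match; nausea miss; fatigue match; elevated heart rate match; blurred vision miss
(B) chronic mirocytosis — accounts for every observation (fever through joint pain → blurred vision → fever)
(C) vestibular collapse — joint pain miss; fever miss; weight loss miss; nausea match; fatigue miss; elevated heart rate miss; blurred vision miss
(D) Dravin's disease — joint pain miss; fever miss; weight loss miss; nausea match; fatigue miss; elevated heart rate match; blurred vision miss
(E) paraline deficiency — joint pain match; fever match; weight loss match; nausea match; fatigue miss; elevated heart rate match; blurred vision match
(B) is the only candidate with no mismatches.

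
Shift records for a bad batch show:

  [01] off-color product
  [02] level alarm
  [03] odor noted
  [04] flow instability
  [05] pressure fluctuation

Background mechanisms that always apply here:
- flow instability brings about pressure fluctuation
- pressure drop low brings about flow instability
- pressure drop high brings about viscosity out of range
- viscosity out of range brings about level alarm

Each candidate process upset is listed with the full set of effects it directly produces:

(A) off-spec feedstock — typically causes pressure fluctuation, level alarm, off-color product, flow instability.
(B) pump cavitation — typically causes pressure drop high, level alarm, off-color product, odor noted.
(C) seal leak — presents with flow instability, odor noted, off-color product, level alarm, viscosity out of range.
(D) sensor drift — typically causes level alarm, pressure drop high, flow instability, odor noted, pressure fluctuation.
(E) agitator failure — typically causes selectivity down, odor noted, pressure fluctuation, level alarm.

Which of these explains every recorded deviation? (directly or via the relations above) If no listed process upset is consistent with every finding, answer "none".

Testing each hypothesis:
(A) off-spec feedstock — off-color product match; level alarm match; odor noted miss; flow instability match; pressure fluctuation match
(B) pump cavitation — off-color product match; level alarm match; odor noted match; flow instability miss; pressure fluctuation miss
(C) seal leak — off-color product match; level alarm match; odor noted match; flow instability match; pressure fluctuation match (through flow instability → pressure fluctuation)
(D) sensor drift — off-color product miss; level alarm match; odor noted match; flow instability match; pressure fluctuation match
(E) agitator failure — off-color product miss; level alarm match; odor noted match; flow instability miss; pressure fluctuation match
Only (C) is consistent with every observation.

C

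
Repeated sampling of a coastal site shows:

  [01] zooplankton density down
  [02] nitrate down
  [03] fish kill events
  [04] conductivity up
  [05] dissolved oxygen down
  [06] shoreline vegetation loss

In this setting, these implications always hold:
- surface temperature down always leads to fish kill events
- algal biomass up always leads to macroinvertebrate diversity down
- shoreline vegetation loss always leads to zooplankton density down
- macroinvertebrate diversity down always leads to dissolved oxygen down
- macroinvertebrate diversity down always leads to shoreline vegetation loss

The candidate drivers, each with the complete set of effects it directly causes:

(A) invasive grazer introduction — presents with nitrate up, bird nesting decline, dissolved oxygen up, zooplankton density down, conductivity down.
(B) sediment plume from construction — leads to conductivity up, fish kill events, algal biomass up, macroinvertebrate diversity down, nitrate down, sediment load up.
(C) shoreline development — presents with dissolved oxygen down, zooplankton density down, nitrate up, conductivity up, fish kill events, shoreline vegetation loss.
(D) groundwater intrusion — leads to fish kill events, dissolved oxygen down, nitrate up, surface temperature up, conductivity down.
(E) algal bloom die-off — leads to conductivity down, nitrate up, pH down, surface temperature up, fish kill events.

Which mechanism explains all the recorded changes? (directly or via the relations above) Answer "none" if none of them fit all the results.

B

For each candidate, compare predicted effects to what was observed:
(A) invasive grazer introduction — zooplankton density down ✓; nitrate down ✗; fish kill events ✗; conductivity up ✗; dissolved oxygen down ✗; shoreline vegetation loss ✗
(B) sediment plume from construction — accounts for every observation (zooplankton density down through macroinvertebrate diversity down → shoreline vegetation loss → zooplankton density down)
(C) shoreline development — zooplankton density down ✓; nitrate down ✗; fish kill events ✓; conductivity up ✓; dissolved oxygen down ✓; shoreline vegetation loss ✓
(D) groundwater intrusion — zooplankton density down ✗; nitrate down ✗; fish kill events ✓; conductivity up ✗; dissolved oxygen down ✓; shoreline vegetation loss ✗
(E) algal bloom die-off — fails on zooplankton density down, nitrate down, conductivity up, dissolved oxygen down, shoreline vegetation loss (predicts nitrate up, not nitrate down; predicts conductivity down, not conductivity up)
(B) alone accounts for all the evidence.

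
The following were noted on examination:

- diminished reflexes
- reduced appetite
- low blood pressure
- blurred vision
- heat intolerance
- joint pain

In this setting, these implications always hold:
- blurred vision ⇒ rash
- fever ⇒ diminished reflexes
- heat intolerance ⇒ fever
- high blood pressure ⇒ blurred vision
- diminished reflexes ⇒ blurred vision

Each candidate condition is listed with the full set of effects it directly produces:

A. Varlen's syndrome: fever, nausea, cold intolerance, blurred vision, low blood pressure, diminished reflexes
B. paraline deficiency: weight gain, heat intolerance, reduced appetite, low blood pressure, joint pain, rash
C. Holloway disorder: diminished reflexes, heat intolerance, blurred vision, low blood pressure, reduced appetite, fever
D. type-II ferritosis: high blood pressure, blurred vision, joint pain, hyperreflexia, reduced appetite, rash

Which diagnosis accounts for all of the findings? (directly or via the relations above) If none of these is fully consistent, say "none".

Checking each candidate against the observations:
(A) Varlen's syndrome — fails on reduced appetite, heat intolerance, joint pain (predicts cold intolerance, not heat intolerance)
(B) paraline deficiency — diminished reflexes yes (through heat intolerance → fever → diminished reflexes); reduced appetite yes; low blood pressure yes; blurred vision yes (through heat intolerance → fever → diminished reflexes → blurred vision); heat intolerance yes; joint pain yes
(C) Holloway disorder — does not account for joint pain
(D) type-II ferritosis — fails on diminished reflexes, low blood pressure, heat intolerance (predicts hyperreflexia, not diminished reflexes; predicts high blood pressure, not low blood pressure)
(B) alone accounts for all the evidence.

B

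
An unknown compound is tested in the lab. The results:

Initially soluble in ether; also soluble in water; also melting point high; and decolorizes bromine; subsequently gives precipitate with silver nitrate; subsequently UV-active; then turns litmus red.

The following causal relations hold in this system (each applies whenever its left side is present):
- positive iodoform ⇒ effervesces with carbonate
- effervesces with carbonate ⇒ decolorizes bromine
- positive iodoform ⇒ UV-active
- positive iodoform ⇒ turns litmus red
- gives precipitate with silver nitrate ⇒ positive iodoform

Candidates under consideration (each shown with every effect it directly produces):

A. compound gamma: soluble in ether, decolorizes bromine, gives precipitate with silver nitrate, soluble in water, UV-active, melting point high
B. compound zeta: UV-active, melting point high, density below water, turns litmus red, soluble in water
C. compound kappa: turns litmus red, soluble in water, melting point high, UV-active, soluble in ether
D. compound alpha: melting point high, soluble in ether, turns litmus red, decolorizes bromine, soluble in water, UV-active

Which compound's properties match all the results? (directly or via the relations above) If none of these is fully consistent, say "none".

A

Testing each hypothesis:
(A) compound gamma — accounts for every observation (turns litmus red via gives precipitate with silver nitrate → positive iodoform → turns litmus red)
(B) compound zeta — does not account for soluble in ether, decolorizes bromine, gives precipitate with silver nitrate
(C) compound kappa — soluble in ether +; soluble in water +; melting point high +; decolorizes bromine -; gives precipitate with silver nitrate -; UV-active +; turns litmus red +
(D) compound alpha — soluble in ether +; soluble in water +; melting point high +; decolorizes bromine +; gives precipitate with silver nitrate -; UV-active +; turns litmus red +
(A) is the only candidate with no mismatches.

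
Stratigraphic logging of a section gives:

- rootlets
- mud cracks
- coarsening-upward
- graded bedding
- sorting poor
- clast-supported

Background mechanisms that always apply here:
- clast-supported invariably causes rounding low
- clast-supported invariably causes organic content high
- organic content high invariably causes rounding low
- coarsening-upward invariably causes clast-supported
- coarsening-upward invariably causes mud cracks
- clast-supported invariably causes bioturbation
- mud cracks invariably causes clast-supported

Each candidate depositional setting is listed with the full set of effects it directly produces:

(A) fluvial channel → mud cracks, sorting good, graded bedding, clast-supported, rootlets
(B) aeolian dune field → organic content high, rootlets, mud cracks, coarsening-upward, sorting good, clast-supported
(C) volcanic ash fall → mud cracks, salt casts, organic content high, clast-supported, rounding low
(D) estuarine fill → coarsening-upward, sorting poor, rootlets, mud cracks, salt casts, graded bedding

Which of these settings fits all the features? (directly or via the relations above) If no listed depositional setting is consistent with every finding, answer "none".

D

For each candidate, compare predicted effects to what was observed:
(A) fluvial channel — fails on coarsening-upward, sorting poor (predicts sorting good, not sorting poor)
(B) aeolian dune field — fails on graded bedding, sorting poor (predicts sorting good, not sorting poor)
(C) volcanic ash fall — rootlets miss; mud cracks match; coarsening-upward miss; graded bedding miss; sorting poor miss; clast-supported match
(D) estuarine fill — rootlets match; mud cracks match; coarsening-upward match; graded bedding match; sorting poor match; clast-supported match (through coarsening-upward → clast-supported)
(D) alone accounts for all the evidence.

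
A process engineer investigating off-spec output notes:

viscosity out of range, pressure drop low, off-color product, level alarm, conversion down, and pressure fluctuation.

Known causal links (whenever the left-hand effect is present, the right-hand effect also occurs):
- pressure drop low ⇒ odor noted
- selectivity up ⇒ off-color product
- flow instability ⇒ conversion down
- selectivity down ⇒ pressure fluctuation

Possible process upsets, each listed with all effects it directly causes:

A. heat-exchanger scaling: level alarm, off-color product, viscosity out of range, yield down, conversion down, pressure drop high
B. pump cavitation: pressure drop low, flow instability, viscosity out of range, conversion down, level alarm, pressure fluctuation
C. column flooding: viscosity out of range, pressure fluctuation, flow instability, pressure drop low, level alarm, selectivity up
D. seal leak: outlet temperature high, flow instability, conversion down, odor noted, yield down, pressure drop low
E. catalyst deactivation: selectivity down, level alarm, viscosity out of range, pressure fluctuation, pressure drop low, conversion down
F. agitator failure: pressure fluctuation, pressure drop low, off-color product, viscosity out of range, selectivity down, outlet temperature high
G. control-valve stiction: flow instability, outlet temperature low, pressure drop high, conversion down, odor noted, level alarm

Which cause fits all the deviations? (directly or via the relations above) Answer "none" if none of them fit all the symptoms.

Per-candidate check:
(A) heat-exchanger scaling — fails on pressure drop low, pressure fluctuation (predicts pressure drop high, not pressure drop low)
(B) pump cavitation — does not account for off-color product
(C) column flooding — viscosity out of range +; pressure drop low +; off-color product + (by selectivity up → off-color product); level alarm +; conversion down + (by flow instability → conversion down); pressure fluctuation +
(D) seal leak — does not account for viscosity out of range, off-color product, level alarm, pressure fluctuation
(E) catalyst deactivation — does not account for off-color product
(F) agitator failure — viscosity out of range +; pressure drop low +; off-color product +; level alarm -; conversion down -; pressure fluctuation +
(G) control-valve stiction — fails on viscosity out of range, pressure drop low, off-color product, pressure fluctuation (predicts pressure drop high, not pressure drop low)
Only (C) is consistent with every observation.

C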